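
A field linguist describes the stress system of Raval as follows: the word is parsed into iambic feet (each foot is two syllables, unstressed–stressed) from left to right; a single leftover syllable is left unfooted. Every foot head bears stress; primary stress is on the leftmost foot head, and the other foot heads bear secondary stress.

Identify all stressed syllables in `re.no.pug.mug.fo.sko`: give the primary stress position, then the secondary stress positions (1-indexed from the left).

primary 2, secondary 4, 6

Parse left to right into iambic (σˈσ) feet: (re.ˈno) (pug.ˈmug) (fo.ˈsko).
Foot heads (stressed positions): 2, 4, 6.
End Rule Leftmost: primary stress on the leftmost head = syllable 2.
Secondary stress on 4, 6: re.ˈno.pug.ˌmug.fo.ˌsko.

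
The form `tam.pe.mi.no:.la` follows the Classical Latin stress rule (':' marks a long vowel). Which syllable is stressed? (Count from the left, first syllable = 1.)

Classical Latin: stress the penult if heavy (long vowel or closed), else the antepenult.
Weights: 3 mi L, 4 no: H, 5 la L.
The penult (syllable 4, no:) is heavy, so it takes stress.
Stress on syllable 4: tam.pe.mi.ˈno:.la.

4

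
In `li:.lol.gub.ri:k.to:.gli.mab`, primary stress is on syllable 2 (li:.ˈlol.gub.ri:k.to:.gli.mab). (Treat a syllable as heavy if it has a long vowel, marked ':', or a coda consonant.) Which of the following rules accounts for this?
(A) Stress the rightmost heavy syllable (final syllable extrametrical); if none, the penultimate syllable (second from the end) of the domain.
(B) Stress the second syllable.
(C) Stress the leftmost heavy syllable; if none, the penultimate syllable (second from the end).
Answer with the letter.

B

Rule A → syllable 5 (observed: 2).
Rule B → syllable 2 ✓.
Rule C → syllable 1 (observed: 2).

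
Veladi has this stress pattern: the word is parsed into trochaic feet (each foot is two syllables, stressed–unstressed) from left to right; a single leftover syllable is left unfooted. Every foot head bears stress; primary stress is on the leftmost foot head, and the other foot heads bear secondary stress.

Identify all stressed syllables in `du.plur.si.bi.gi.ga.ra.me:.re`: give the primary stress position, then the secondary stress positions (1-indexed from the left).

primary 1, secondary 3, 5, 7

Parse left to right into trochaic (ˈσσ) feet: (ˈdu.plur) (ˈsi.bi) (ˈgi.ga) (ˈra.me:) re. Syllable 9 is left unfooted.
Foot heads (stressed positions): 1, 3, 5, 7.
End Rule Leftmost: primary stress on the leftmost head = syllable 1.
Secondary stress on 3, 5, 7: ˈdu.plur.ˌsi.bi.ˌgi.ga.ˌra.me:.re.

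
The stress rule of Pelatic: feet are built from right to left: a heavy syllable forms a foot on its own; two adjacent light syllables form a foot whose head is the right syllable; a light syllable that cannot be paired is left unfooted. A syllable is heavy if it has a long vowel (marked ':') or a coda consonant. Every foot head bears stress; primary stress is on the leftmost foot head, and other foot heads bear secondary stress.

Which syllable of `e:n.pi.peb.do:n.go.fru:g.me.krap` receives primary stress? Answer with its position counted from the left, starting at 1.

1

Weights: 1 e:n H, 2 pi L, 3 peb H, 4 do:n H, 5 go L, 6 fru:g H, 7 me L, 8 krap H.
Parse right to left (heavy = foot alone; LL = one foot; stranded L unfooted): (ˈe:n) pi (ˈpeb) (ˈdo:n) go (ˈfru:g) me (ˈkrap).
Foot heads: 1, 3, 4, 6, 8.
Primary stress on the leftmost head = syllable 1.
Primary stress: syllable 1 → ˈe:n.pi.peb.do:n.go.fru:g.me.krap.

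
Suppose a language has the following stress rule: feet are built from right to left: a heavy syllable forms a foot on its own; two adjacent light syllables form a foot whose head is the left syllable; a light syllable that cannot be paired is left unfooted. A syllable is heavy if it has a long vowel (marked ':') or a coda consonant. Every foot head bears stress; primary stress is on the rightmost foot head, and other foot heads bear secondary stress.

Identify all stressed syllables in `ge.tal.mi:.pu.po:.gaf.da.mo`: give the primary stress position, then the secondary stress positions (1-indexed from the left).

primary 7, secondary 2, 3, 5, 6

Weights: 1 ge L, 2 tal H, 3 mi: H, 4 pu L, 5 po: H, 6 gaf H, 7 da L, 8 mo L.
Parse right to left (heavy = foot alone; LL = one foot; stranded L unfooted): ge (ˈtal) (ˈmi:) pu (ˈpo:) (ˈgaf) (ˈda.mo).
Foot heads: 2, 3, 5, 6, 7.
Primary stress on the rightmost head = syllable 7.
Secondary stress on 2, 3, 5, 6: ge.ˌtal.ˌmi:.pu.ˌpo:.ˌgaf.ˈda.mo.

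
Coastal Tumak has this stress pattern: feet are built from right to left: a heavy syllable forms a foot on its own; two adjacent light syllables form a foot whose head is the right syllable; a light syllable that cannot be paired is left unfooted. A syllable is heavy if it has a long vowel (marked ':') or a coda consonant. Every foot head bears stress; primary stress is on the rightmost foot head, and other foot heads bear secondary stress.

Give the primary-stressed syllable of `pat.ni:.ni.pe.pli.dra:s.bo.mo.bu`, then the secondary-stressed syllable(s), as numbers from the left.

primary 9, secondary 1, 2, 5, 6

Weights: 1 pat H, 2 ni: H, 3 ni L, 4 pe L, 5 pli L, 6 dra:s H, 7 bo L, 8 mo L, 9 bu L.
Parse right to left (heavy = foot alone; LL = one foot; stranded L unfooted): (ˈpat) (ˈni:) ni (pe.ˈpli) (ˈdra:s) bo (mo.ˈbu).
Foot heads: 1, 2, 5, 6, 9.
Primary stress on the rightmost head = syllable 9.
Secondary stress on 1, 2, 5, 6: ˌpat.ˌni:.ni.pe.ˌpli.ˌdra:s.bo.mo.ˈbu.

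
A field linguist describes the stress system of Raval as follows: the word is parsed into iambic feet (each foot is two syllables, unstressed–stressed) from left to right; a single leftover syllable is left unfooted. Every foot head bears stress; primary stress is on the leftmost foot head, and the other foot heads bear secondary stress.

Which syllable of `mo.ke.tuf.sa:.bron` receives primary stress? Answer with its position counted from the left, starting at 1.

2

Parse left to right into iambic (σˈσ) feet: (mo.ˈke) (tuf.ˈsa:) bron. Syllable 5 is left unfooted.
Foot heads (stressed positions): 2, 4.
End Rule Leftmost: primary stress on the leftmost head = syllable 2.
Primary stress: syllable 2 → mo.ˈke.tuf.sa:.bron.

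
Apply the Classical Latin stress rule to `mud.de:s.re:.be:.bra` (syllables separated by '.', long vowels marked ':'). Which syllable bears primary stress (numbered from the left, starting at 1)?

Classical Latin: stress the penult if heavy (long vowel or closed), else the antepenult.
Weights: 3 re: H, 4 be: H, 5 bra L.
The penult (syllable 4, be:) is heavy, so it takes stress.
Stress on syllable 4: mud.de:s.re:.ˈbe:.bra.

4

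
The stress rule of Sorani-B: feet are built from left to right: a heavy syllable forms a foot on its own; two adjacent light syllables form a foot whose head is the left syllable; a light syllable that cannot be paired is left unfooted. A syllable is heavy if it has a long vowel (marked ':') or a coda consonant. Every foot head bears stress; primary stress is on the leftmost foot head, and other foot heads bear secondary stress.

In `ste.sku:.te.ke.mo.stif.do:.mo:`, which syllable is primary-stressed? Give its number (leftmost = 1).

Weights: 1 ste L, 2 sku: H, 3 te L, 4 ke L, 5 mo L, 6 stif H, 7 do: H, 8 mo: H.
Parse left to right (heavy = foot alone; LL = one foot; stranded L unfooted): ste (ˈsku:) (ˈte.ke) mo (ˈstif) (ˈdo:) (ˈmo:).
Foot heads: 2, 3, 6, 7, 8.
Primary stress on the leftmost head = syllable 2.
Primary stress: syllable 2 → ste.ˈsku:.te.ke.mo.stif.do:.mo:.

2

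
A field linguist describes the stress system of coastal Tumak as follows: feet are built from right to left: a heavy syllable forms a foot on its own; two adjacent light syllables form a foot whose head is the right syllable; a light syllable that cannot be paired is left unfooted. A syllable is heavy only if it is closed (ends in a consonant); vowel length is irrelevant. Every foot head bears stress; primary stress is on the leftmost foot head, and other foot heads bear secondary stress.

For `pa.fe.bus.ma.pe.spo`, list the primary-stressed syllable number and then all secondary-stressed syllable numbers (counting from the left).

Weights: 1 pa L, 2 fe L, 3 bus H, 4 ma L, 5 pe L, 6 spo L.
Parse right to left (heavy = foot alone; LL = one foot; stranded L unfooted): (pa.ˈfe) (ˈbus) ma (pe.ˈspo).
Foot heads: 2, 3, 6.
Primary stress on the leftmost head = syllable 2.
Secondary stress on 3, 6: pa.ˈfe.ˌbus.ma.pe.ˌspo.

primary 2, secondary 3, 6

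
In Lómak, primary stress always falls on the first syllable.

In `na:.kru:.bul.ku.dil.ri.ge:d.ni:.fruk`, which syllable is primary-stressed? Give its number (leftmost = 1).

1

The word has 9 syllables; the first syllable is syllable 1 (na:).
Primary stress: syllable 1 → ˈna:.kru:.bul.ku.dil.ri.ge:d.ni:.fruk.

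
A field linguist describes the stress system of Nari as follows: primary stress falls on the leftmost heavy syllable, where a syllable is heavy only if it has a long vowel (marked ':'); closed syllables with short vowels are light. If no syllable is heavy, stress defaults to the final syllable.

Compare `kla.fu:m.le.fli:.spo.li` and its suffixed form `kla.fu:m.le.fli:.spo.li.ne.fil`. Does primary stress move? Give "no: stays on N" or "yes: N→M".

no: stays on 2

Base `kla.fu:m.le.fli:.spo.li` (6 syllables):
  Weights: 1 kla L, 2 fu:m H, 3 le L, 4 fli: H, 5 spo L, 6 li L.
  Heavy syllables in the domain: 2, 4. The leftmost is syllable 2 (fu:m).
  → primary stress on syllable 2.
Suffixed `kla.fu:m.le.fli:.spo.li.ne.fil` (8 syllables):
  Weights: 1 kla L, 2 fu:m H, 3 le L, 4 fli: H, 5 spo L, 6 li L, 7 ne L, 8 fil L.
  Heavy syllables in the domain: 2, 4. The leftmost is syllable 2 (fu:m).
  → primary stress on syllable 2.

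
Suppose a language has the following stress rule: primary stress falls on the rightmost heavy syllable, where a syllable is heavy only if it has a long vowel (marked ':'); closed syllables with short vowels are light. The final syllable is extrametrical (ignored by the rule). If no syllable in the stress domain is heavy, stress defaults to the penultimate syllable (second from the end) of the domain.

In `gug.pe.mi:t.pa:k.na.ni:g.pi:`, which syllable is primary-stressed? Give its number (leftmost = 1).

6

The final syllable (7, pi:) is extrametrical; the stress domain is syllables 1–6.
Weights: 1 gug L, 2 pe L, 3 mi:t H, 4 pa:k H, 5 na L, 6 ni:g H.
Heavy syllables in the domain: 3, 4, 6. The rightmost is syllable 6 (ni:g).
Primary stress: syllable 6 → gug.pe.mi:t.pa:k.na.ˈni:g.pi:.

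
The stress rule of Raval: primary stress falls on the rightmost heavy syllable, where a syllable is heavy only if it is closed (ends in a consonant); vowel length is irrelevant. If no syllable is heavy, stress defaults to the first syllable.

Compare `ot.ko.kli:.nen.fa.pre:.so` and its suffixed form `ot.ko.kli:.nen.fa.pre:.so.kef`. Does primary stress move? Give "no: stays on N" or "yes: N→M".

yes: 4→8

Base `ot.ko.kli:.nen.fa.pre:.so` (7 syllables):
  Weights: 1 ot H, 2 ko L, 3 kli: L, 4 nen H, 5 fa L, 6 pre: L, 7 so L.
  Heavy syllables in the domain: 1, 4. The rightmost is syllable 4 (nen).
  → primary stress on syllable 4.
Suffixed `ot.ko.kli:.nen.fa.pre:.so.kef` (8 syllables):
  Weights: 1 ot H, 2 ko L, 3 kli: L, 4 nen H, 5 fa L, 6 pre: L, 7 so L, 8 kef H.
  Heavy syllables in the domain: 1, 4, 8. The rightmost is syllable 8 (kef).
  → primary stress on syllable 8.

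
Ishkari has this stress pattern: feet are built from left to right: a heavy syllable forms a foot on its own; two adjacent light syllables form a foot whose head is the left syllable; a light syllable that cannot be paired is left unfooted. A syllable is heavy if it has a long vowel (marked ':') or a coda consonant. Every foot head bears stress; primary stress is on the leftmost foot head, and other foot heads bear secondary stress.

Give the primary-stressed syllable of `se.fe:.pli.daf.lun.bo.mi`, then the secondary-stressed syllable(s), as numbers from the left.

primary 2, secondary 4, 5, 6

Weights: 1 se L, 2 fe: H, 3 pli L, 4 daf H, 5 lun H, 6 bo L, 7 mi L.
Parse left to right (heavy = foot alone; LL = one foot; stranded L unfooted): se (ˈfe:) pli (ˈdaf) (ˈlun) (ˈbo.mi).
Foot heads: 2, 4, 5, 6.
Primary stress on the leftmost head = syllable 2.
Secondary stress on 4, 5, 6: se.ˈfe:.pli.ˌdaf.ˌlun.ˌbo.mi.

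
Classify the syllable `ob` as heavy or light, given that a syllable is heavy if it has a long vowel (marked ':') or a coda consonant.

heavy

`ob`: short vowel, closed (coda /b/). Closed → heavy.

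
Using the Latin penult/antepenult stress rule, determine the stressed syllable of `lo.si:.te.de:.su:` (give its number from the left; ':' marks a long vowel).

4

Classical Latin: stress the penult if heavy (long vowel or closed), else the antepenult.
Weights: 3 te L, 4 de: H, 5 su: H.
The penult (syllable 4, de:) is heavy, so it takes stress.
Stress on syllable 4: lo.si:.te.ˈde:.su:.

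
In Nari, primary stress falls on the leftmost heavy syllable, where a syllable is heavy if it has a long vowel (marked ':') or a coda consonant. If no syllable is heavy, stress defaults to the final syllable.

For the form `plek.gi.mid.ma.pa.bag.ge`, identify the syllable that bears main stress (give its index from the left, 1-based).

Weights: 1 plek H, 2 gi L, 3 mid H, 4 ma L, 5 pa L, 6 bag H, 7 ge L.
Heavy syllables in the domain: 1, 3, 6. The leftmost is syllable 1 (plek).
Primary stress: syllable 1 → ˈplek.gi.mid.ma.pa.bag.ge.

1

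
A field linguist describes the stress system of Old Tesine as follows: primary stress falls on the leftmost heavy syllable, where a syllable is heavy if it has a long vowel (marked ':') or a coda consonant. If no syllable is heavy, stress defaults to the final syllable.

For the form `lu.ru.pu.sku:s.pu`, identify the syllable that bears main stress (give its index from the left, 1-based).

Weights: 1 lu L, 2 ru L, 3 pu L, 4 sku:s H, 5 pu L.
Heavy syllables in the domain: 4. The leftmost is syllable 4 (sku:s).
Primary stress: syllable 4 → lu.ru.pu.ˈsku:s.pu.

4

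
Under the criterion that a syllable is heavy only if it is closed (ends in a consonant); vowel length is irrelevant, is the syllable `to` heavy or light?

`to`: short vowel, open (no coda). Open (no coda) → light.

light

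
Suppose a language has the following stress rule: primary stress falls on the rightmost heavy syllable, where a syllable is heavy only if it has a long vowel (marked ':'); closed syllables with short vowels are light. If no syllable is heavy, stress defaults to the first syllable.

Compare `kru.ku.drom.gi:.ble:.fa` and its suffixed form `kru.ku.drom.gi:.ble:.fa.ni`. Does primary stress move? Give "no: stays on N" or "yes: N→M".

no: stays on 5

Base `kru.ku.drom.gi:.ble:.fa` (6 syllables):
  Weights: 1 kru L, 2 ku L, 3 drom L, 4 gi: H, 5 ble: H, 6 fa L.
  Heavy syllables in the domain: 4, 5. The rightmost is syllable 5 (ble:).
  → primary stress on syllable 5.
Suffixed `kru.ku.drom.gi:.ble:.fa.ni` (7 syllables):
  Weights: 1 kru L, 2 ku L, 3 drom L, 4 gi: H, 5 ble: H, 6 fa L, 7 ni L.
  Heavy syllables in the domain: 4, 5. The rightmost is syllable 5 (ble:).
  → primary stress on syllable 5.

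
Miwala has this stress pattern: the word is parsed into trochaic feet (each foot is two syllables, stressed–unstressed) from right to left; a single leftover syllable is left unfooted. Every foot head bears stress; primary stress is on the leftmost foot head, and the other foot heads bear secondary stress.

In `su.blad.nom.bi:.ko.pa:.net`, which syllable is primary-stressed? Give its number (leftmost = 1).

Parse right to left into trochaic (ˈσσ) feet: su (ˈblad.nom) (ˈbi:.ko) (ˈpa:.net). Syllable 1 is left unfooted.
Foot heads (stressed positions): 2, 4, 6.
End Rule Leftmost: primary stress on the leftmost head = syllable 2.
Primary stress: syllable 2 → su.ˈblad.nom.bi:.ko.pa:.net.

2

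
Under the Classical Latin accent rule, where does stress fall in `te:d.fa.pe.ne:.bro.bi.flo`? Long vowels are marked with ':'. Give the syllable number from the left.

Classical Latin: stress the penult if heavy (long vowel or closed), else the antepenult.
Weights: 5 bro L, 6 bi L, 7 flo L.
The penult (syllable 6, bi) is light, so stress falls on the antepenult (syllable 5, bro).
Stress on syllable 5: te:d.fa.pe.ne:.ˈbro.bi.flo.

5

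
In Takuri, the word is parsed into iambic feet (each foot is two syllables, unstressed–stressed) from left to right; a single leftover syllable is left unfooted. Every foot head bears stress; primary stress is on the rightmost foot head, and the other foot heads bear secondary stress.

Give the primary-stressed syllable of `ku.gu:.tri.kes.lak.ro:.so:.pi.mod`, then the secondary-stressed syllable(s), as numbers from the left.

primary 8, secondary 2, 4, 6

Parse left to right into iambic (σˈσ) feet: (ku.ˈgu:) (tri.ˈkes) (lak.ˈro:) (so:.ˈpi) mod. Syllable 9 is left unfooted.
Foot heads (stressed positions): 2, 4, 6, 8.
End Rule Rightmost: primary stress on the rightmost head = syllable 8.
Secondary stress on 2, 4, 6: ku.ˌgu:.tri.ˌkes.lak.ˌro:.so:.ˈpi.mod.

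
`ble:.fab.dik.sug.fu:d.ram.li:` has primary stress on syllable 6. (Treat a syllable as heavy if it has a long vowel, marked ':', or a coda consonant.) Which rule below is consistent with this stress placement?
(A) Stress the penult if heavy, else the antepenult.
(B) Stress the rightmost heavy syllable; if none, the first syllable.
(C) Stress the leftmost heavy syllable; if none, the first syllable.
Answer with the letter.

A

Rule A → syllable 6 ✓.
Rule B → syllable 7 (observed: 6).
Rule C → syllable 1 (observed: 6).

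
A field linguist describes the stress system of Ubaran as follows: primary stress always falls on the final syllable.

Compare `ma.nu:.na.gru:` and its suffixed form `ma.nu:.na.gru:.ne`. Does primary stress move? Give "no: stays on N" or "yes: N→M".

Base `ma.nu:.na.gru:` (4 syllables):
  The word has 4 syllables; the final syllable is syllable 4 (gru:).
  → primary stress on syllable 4.
Suffixed `ma.nu:.na.gru:.ne` (5 syllables):
  The word has 5 syllables; the final syllable is syllable 5 (ne).
  → primary stress on syllable 5.

yes: 4→5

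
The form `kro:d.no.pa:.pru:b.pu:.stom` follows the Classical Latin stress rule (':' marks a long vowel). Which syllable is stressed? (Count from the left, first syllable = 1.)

5

Classical Latin: stress the penult if heavy (long vowel or closed), else the antepenult.
Weights: 4 pru:b H, 5 pu: H, 6 stom H.
The penult (syllable 5, pu:) is heavy, so it takes stress.
Stress on syllable 5: kro:d.no.pa:.pru:b.ˈpu:.stom.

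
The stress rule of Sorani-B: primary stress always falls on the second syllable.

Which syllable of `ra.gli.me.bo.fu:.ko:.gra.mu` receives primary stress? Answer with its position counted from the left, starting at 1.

The word has 8 syllables; the second syllable is syllable 2 (gli).
Primary stress: syllable 2 → ra.ˈgli.me.bo.fu:.ko:.gra.mu.

2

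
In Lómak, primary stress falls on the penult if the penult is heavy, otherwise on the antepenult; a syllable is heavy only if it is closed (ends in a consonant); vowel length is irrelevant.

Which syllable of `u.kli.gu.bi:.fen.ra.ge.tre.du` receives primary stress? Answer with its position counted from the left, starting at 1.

Weights: 7 ge L, 8 tre L, 9 du L.
The penult (syllable 8, tre) is light, so stress falls on the antepenult (syllable 7, ge).
Primary stress: syllable 7 → u.kli.gu.bi:.fen.ra.ˈge.tre.du.

7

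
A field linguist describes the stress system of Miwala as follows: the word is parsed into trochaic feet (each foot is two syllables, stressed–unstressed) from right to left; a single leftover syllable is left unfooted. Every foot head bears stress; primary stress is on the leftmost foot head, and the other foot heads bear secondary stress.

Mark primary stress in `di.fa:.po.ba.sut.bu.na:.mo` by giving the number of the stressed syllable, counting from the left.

1

Parse right to left into trochaic (ˈσσ) feet: (ˈdi.fa:) (ˈpo.ba) (ˈsut.bu) (ˈna:.mo).
Foot heads (stressed positions): 1, 3, 5, 7.
End Rule Leftmost: primary stress on the leftmost head = syllable 1.
Primary stress: syllable 1 → ˈdi.fa:.po.ba.sut.bu.na:.mo.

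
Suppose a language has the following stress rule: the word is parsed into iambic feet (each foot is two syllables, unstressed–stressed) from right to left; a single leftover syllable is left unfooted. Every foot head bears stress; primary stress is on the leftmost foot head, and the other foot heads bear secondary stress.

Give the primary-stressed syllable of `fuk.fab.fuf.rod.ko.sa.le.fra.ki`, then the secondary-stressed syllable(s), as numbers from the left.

Parse right to left into iambic (σˈσ) feet: fuk (fab.ˈfuf) (rod.ˈko) (sa.ˈle) (fra.ˈki). Syllable 1 is left unfooted.
Foot heads (stressed positions): 3, 5, 7, 9.
End Rule Leftmost: primary stress on the leftmost head = syllable 3.
Secondary stress on 5, 7, 9: fuk.fab.ˈfuf.rod.ˌko.sa.ˌle.fra.ˌki.

primary 3, secondary 5, 7, 9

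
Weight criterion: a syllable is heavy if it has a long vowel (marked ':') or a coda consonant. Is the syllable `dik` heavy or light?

heavy

`dik`: short vowel, closed (coda /k/). Closed → heavy.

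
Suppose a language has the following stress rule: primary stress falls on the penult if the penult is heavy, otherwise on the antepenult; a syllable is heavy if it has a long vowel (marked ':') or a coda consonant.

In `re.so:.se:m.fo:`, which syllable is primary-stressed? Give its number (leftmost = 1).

Weights: 2 so: H, 3 se:m H, 4 fo: H.
The penult (syllable 3, se:m) is heavy, so it takes stress.
Primary stress: syllable 3 → re.so:.ˈse:m.fo:.

3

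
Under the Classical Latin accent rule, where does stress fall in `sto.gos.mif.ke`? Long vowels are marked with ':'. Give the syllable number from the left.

3

Classical Latin: stress the penult if heavy (long vowel or closed), else the antepenult.
Weights: 2 gos H, 3 mif H, 4 ke L.
The penult (syllable 3, mif) is heavy, so it takes stress.
Stress on syllable 3: sto.gos.ˈmif.ke.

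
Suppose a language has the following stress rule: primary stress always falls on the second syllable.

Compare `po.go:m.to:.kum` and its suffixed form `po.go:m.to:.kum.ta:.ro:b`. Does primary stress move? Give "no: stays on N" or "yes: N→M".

Base `po.go:m.to:.kum` (4 syllables):
  The word has 4 syllables; the second syllable is syllable 2 (go:m).
  → primary stress on syllable 2.
Suffixed `po.go:m.to:.kum.ta:.ro:b` (6 syllables):
  The word has 6 syllables; the second syllable is syllable 2 (go:m).
  → primary stress on syllable 2.

no: stays on 2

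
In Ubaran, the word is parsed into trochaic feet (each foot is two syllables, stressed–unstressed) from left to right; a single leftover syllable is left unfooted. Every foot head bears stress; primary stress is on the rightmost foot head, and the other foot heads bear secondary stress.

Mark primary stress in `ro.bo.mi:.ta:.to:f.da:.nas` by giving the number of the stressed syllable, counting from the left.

Parse left to right into trochaic (ˈσσ) feet: (ˈro.bo) (ˈmi:.ta:) (ˈto:f.da:) nas. Syllable 7 is left unfooted.
Foot heads (stressed positions): 1, 3, 5.
End Rule Rightmost: primary stress on the rightmost head = syllable 5.
Primary stress: syllable 5 → ro.bo.mi:.ta:.ˈto:f.da:.nas.

5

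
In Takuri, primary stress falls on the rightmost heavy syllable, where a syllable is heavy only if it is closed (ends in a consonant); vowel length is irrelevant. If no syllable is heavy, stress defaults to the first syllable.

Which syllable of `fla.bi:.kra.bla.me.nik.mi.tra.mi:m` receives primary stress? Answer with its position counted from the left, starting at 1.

9

Weights: 1 fla L, 2 bi: L, 3 kra L, 4 bla L, 5 me L, 6 nik H, 7 mi L, 8 tra L, 9 mi:m H.
Heavy syllables in the domain: 6, 9. The rightmost is syllable 9 (mi:m).
Primary stress: syllable 9 → fla.bi:.kra.bla.me.nik.mi.tra.ˈmi:m.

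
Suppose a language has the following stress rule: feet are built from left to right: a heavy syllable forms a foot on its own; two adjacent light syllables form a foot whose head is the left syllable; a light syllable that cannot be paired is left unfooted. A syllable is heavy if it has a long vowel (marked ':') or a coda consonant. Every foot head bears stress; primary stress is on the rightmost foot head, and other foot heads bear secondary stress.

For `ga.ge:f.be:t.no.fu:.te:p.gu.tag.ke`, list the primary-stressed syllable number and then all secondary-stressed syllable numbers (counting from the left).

Weights: 1 ga L, 2 ge:f H, 3 be:t H, 4 no L, 5 fu: H, 6 te:p H, 7 gu L, 8 tag H, 9 ke L.
Parse left to right (heavy = foot alone; LL = one foot; stranded L unfooted): ga (ˈge:f) (ˈbe:t) no (ˈfu:) (ˈte:p) gu (ˈtag) ke.
Foot heads: 2, 3, 5, 6, 8.
Primary stress on the rightmost head = syllable 8.
Secondary stress on 2, 3, 5, 6: ga.ˌge:f.ˌbe:t.no.ˌfu:.ˌte:p.gu.ˈtag.ke.

primary 8, secondary 2, 3, 5, 6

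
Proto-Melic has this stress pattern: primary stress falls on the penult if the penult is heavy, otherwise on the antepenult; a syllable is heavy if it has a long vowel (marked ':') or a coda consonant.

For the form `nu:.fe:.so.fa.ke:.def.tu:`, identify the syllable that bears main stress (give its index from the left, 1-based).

Weights: 5 ke: H, 6 def H, 7 tu: H.
The penult (syllable 6, def) is heavy, so it takes stress.
Primary stress: syllable 6 → nu:.fe:.so.fa.ke:.ˈdef.tu:.

6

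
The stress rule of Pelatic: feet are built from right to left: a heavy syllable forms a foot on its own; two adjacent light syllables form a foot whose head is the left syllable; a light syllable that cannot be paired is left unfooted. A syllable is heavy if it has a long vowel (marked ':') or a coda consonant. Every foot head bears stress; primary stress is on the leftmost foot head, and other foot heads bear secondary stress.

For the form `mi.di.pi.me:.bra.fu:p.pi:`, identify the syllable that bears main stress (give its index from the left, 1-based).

Weights: 1 mi L, 2 di L, 3 pi L, 4 me: H, 5 bra L, 6 fu:p H, 7 pi: H.
Parse right to left (heavy = foot alone; LL = one foot; stranded L unfooted): mi (ˈdi.pi) (ˈme:) bra (ˈfu:p) (ˈpi:).
Foot heads: 2, 4, 6, 7.
Primary stress on the leftmost head = syllable 2.
Primary stress: syllable 2 → mi.ˈdi.pi.me:.bra.fu:p.pi:.

2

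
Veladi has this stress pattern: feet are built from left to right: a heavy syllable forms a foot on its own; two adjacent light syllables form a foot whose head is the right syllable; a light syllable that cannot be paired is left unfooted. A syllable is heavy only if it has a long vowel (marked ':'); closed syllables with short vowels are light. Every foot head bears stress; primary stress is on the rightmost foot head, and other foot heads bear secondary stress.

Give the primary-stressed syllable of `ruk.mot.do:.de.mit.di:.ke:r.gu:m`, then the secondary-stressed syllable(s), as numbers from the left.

Weights: 1 ruk L, 2 mot L, 3 do: H, 4 de L, 5 mit L, 6 di: H, 7 ke:r H, 8 gu:m H.
Parse left to right (heavy = foot alone; LL = one foot; stranded L unfooted): (ruk.ˈmot) (ˈdo:) (de.ˈmit) (ˈdi:) (ˈke:r) (ˈgu:m).
Foot heads: 2, 3, 5, 6, 7, 8.
Primary stress on the rightmost head = syllable 8.
Secondary stress on 2, 3, 5, 6, 7: ruk.ˌmot.ˌdo:.de.ˌmit.ˌdi:.ˌke:r.ˈgu:m.

primary 8, secondary 2, 3, 5, 6, 7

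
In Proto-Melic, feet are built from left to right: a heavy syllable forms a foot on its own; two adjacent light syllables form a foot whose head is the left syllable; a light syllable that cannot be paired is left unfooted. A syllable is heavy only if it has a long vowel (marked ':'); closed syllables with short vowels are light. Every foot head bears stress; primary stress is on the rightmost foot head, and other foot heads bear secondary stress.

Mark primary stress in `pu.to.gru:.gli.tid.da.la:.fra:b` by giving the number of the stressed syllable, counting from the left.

Weights: 1 pu L, 2 to L, 3 gru: H, 4 gli L, 5 tid L, 6 da L, 7 la: H, 8 fra:b H.
Parse left to right (heavy = foot alone; LL = one foot; stranded L unfooted): (ˈpu.to) (ˈgru:) (ˈgli.tid) da (ˈla:) (ˈfra:b).
Foot heads: 1, 3, 4, 7, 8.
Primary stress on the rightmost head = syllable 8.
Primary stress: syllable 8 → pu.to.gru:.gli.tid.da.la:.ˈfra:b.

8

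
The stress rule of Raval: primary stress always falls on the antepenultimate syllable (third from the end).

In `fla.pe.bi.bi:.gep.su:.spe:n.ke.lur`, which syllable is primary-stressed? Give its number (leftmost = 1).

7

The word has 9 syllables; the antepenultimate syllable (third from the end) is syllable 7 (spe:n).
Primary stress: syllable 7 → fla.pe.bi.bi:.gep.su:.ˈspe:n.ke.lur.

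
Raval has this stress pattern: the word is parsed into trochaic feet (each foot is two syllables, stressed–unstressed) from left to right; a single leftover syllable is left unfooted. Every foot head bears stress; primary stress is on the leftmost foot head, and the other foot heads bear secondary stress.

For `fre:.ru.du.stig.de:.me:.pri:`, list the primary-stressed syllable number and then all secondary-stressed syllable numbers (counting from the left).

primary 1, secondary 3, 5

Parse left to right into trochaic (ˈσσ) feet: (ˈfre:.ru) (ˈdu.stig) (ˈde:.me:) pri:. Syllable 7 is left unfooted.
Foot heads (stressed positions): 1, 3, 5.
End Rule Leftmost: primary stress on the leftmost head = syllable 1.
Secondary stress on 3, 5: ˈfre:.ru.ˌdu.stig.ˌde:.me:.pri:.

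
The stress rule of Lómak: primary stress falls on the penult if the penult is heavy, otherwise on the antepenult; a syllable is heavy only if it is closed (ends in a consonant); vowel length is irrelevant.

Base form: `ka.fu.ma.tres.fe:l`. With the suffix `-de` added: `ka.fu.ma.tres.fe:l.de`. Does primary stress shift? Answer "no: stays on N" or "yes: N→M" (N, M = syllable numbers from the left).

Base `ka.fu.ma.tres.fe:l` (5 syllables):
  Weights: 3 ma L, 4 tres H, 5 fe:l H.
  The penult (syllable 4, tres) is heavy, so it takes stress.
  → primary stress on syllable 4.
Suffixed `ka.fu.ma.tres.fe:l.de` (6 syllables):
  Weights: 4 tres H, 5 fe:l H, 6 de L.
  The penult (syllable 5, fe:l) is heavy, so it takes stress.
  → primary stress on syllable 5.

yes: 4→5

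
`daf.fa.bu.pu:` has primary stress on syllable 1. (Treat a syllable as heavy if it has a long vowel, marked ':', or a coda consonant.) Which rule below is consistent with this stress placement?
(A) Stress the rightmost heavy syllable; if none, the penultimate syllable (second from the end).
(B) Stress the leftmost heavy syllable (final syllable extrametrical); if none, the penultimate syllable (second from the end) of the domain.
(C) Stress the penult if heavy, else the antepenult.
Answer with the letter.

B

Rule A → syllable 4 (observed: 1).
Rule B → syllable 1 ✓.
Rule C → syllable 2 (observed: 1).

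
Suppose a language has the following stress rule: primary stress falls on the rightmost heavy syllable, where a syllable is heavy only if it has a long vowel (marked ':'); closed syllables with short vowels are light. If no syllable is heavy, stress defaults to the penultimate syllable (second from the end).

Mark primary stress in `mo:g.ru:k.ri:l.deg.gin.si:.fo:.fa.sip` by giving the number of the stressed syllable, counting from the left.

7

Weights: 1 mo:g H, 2 ru:k H, 3 ri:l H, 4 deg L, 5 gin L, 6 si: H, 7 fo: H, 8 fa L, 9 sip L.
Heavy syllables in the domain: 1, 2, 3, 6, 7. The rightmost is syllable 7 (fo:).
Primary stress: syllable 7 → mo:g.ru:k.ri:l.deg.gin.si:.ˈfo:.fa.sip.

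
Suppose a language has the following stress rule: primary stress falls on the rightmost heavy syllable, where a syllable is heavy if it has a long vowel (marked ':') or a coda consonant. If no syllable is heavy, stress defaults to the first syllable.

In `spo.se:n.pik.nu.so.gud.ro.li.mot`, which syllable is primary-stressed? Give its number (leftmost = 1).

Weights: 1 spo L, 2 se:n H, 3 pik H, 4 nu L, 5 so L, 6 gud H, 7 ro L, 8 li L, 9 mot H.
Heavy syllables in the domain: 2, 3, 6, 9. The rightmost is syllable 9 (mot).
Primary stress: syllable 9 → spo.se:n.pik.nu.so.gud.ro.li.ˈmot.

9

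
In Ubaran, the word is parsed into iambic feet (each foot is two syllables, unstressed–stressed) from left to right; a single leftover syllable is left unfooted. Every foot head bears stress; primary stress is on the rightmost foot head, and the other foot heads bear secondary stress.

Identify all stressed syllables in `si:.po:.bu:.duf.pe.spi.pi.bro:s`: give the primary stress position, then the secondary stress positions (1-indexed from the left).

primary 8, secondary 2, 4, 6

Parse left to right into iambic (σˈσ) feet: (si:.ˈpo:) (bu:.ˈduf) (pe.ˈspi) (pi.ˈbro:s).
Foot heads (stressed positions): 2, 4, 6, 8.
End Rule Rightmost: primary stress on the rightmost head = syllable 8.
Secondary stress on 2, 4, 6: si:.ˌpo:.bu:.ˌduf.pe.ˌspi.pi.ˈbro:s.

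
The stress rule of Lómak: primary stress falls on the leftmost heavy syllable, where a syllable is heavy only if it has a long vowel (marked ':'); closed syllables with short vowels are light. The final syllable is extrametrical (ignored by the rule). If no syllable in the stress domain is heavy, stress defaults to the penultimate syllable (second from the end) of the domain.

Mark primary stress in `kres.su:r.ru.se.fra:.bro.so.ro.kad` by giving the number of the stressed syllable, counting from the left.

2

The final syllable (9, kad) is extrametrical; the stress domain is syllables 1–8.
Weights: 1 kres L, 2 su:r H, 3 ru L, 4 se L, 5 fra: H, 6 bro L, 7 so L, 8 ro L.
Heavy syllables in the domain: 2, 5. The leftmost is syllable 2 (su:r).
Primary stress: syllable 2 → kres.ˈsu:r.ru.se.fra:.bro.so.ro.kad.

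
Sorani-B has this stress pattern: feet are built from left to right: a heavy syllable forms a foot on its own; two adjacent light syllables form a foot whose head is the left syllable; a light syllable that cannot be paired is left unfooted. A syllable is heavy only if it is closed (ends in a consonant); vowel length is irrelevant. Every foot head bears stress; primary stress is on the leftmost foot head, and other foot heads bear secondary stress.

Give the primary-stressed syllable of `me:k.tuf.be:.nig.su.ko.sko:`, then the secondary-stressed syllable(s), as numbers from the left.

primary 1, secondary 2, 4, 5

Weights: 1 me:k H, 2 tuf H, 3 be: L, 4 nig H, 5 su L, 6 ko L, 7 sko: L.
Parse left to right (heavy = foot alone; LL = one foot; stranded L unfooted): (ˈme:k) (ˈtuf) be: (ˈnig) (ˈsu.ko) sko:.
Foot heads: 1, 2, 4, 5.
Primary stress on the leftmost head = syllable 1.
Secondary stress on 2, 4, 5: ˈme:k.ˌtuf.be:.ˌnig.ˌsu.ko.sko:.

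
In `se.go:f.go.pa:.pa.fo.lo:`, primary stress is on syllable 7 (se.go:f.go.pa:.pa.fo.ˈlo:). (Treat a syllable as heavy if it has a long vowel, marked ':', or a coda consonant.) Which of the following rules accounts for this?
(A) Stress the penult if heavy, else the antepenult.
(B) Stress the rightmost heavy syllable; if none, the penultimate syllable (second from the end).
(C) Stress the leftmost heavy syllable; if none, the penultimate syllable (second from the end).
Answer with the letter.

B

Rule A → syllable 5 (observed: 7).
Rule B → syllable 7 ✓.
Rule C → syllable 2 (observed: 7).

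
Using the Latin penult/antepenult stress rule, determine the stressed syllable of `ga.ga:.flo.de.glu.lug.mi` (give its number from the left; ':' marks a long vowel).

Classical Latin: stress the penult if heavy (long vowel or closed), else the antepenult.
Weights: 5 glu L, 6 lug H, 7 mi L.
The penult (syllable 6, lug) is heavy, so it takes stress.
Stress on syllable 6: ga.ga:.flo.de.glu.ˈlug.mi.

6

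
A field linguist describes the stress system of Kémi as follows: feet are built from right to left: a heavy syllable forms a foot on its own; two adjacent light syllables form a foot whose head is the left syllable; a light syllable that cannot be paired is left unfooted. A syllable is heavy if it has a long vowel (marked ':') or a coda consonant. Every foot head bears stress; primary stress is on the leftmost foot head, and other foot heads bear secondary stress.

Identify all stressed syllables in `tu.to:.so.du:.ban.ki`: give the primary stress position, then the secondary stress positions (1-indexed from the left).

Weights: 1 tu L, 2 to: H, 3 so L, 4 du: H, 5 ban H, 6 ki L.
Parse right to left (heavy = foot alone; LL = one foot; stranded L unfooted): tu (ˈto:) so (ˈdu:) (ˈban) ki.
Foot heads: 2, 4, 5.
Primary stress on the leftmost head = syllable 2.
Secondary stress on 4, 5: tu.ˈto:.so.ˌdu:.ˌban.ki.

primary 2, secondary 4, 5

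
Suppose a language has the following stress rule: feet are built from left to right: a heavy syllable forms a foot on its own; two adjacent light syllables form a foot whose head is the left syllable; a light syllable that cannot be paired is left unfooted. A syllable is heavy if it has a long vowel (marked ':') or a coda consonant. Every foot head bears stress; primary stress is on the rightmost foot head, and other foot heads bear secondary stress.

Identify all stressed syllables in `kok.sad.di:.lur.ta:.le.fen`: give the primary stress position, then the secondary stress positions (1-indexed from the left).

primary 7, secondary 1, 2, 3, 4, 5

Weights: 1 kok H, 2 sad H, 3 di: H, 4 lur H, 5 ta: H, 6 le L, 7 fen H.
Parse left to right (heavy = foot alone; LL = one foot; stranded L unfooted): (ˈkok) (ˈsad) (ˈdi:) (ˈlur) (ˈta:) le (ˈfen).
Foot heads: 1, 2, 3, 4, 5, 7.
Primary stress on the rightmost head = syllable 7.
Secondary stress on 1, 2, 3, 4, 5: ˌkok.ˌsad.ˌdi:.ˌlur.ˌta:.le.ˈfen.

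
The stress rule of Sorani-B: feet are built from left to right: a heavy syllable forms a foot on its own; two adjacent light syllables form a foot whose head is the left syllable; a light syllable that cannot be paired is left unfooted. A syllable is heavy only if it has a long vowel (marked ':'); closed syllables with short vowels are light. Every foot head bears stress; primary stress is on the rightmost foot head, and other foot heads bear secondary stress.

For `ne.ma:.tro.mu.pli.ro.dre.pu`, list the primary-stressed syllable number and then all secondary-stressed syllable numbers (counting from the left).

Weights: 1 ne L, 2 ma: H, 3 tro L, 4 mu L, 5 pli L, 6 ro L, 7 dre L, 8 pu L.
Parse left to right (heavy = foot alone; LL = one foot; stranded L unfooted): ne (ˈma:) (ˈtro.mu) (ˈpli.ro) (ˈdre.pu).
Foot heads: 2, 3, 5, 7.
Primary stress on the rightmost head = syllable 7.
Secondary stress on 2, 3, 5: ne.ˌma:.ˌtro.mu.ˌpli.ro.ˈdre.pu.

primary 7, secondary 2, 3, 5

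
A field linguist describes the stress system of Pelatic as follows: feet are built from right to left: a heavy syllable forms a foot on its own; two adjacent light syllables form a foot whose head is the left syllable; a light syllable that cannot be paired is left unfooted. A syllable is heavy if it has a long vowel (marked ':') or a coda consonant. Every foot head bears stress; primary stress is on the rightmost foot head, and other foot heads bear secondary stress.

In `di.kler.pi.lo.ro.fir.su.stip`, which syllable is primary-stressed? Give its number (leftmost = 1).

Weights: 1 di L, 2 kler H, 3 pi L, 4 lo L, 5 ro L, 6 fir H, 7 su L, 8 stip H.
Parse right to left (heavy = foot alone; LL = one foot; stranded L unfooted): di (ˈkler) pi (ˈlo.ro) (ˈfir) su (ˈstip).
Foot heads: 2, 4, 6, 8.
Primary stress on the rightmost head = syllable 8.
Primary stress: syllable 8 → di.kler.pi.lo.ro.fir.su.ˈstip.

8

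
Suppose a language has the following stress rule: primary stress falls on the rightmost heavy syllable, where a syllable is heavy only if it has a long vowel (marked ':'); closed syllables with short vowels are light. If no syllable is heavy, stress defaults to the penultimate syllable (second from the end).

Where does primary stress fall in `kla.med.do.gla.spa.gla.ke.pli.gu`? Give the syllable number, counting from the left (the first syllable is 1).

Weights: 1 kla L, 2 med L, 3 do L, 4 gla L, 5 spa L, 6 gla L, 7 ke L, 8 pli L, 9 gu L.
No heavy syllable in the domain; default to the penultimate syllable (second from the end) = syllable 8.
Primary stress: syllable 8 → kla.med.do.gla.spa.gla.ke.ˈpli.gu.

8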